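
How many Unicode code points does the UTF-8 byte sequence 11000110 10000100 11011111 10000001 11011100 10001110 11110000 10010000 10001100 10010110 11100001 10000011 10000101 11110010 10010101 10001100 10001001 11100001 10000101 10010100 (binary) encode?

Byte at offset 0: 0xC6 = 11000110 → 2-byte char (#1). Advance 2.
Byte at offset 2: 0xDF = 11011111 → 2-byte char (#2). Advance 2.
Byte at offset 4: 0xDC = 11011100 → 2-byte char (#3). Advance 2.
Byte at offset 6: 0xF0 = 11110000 → 4-byte char (#4). Advance 4.
Byte at offset 10: 0xE1 = 11100001 → 3-byte char (#5). Advance 3.
Byte at offset 13: 0xF2 = 11110010 → 4-byte char (#6). Advance 4.
Byte at offset 17: 0xE1 = 11100001 → 3-byte char (#7). Advance 3.
Reached end at offset 20 after 7 code points.

7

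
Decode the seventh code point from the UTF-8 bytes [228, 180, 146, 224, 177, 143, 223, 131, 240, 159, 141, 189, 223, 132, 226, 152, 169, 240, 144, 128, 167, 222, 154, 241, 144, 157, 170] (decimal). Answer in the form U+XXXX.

Offset 0: leading byte 0xE4 = 11100100 → 3-byte char #1 = E4 B4 92.
Offset 3: leading byte 0xE0 = 11100000 → 3-byte char #2 = E0 B1 8F.
Offset 6: leading byte 0xDF = 11011111 → 2-byte char #3 = DF 83.
Offset 8: leading byte 0xF0 = 11110000 → 4-byte char #4 = F0 9F 8D BD.
Offset 12: leading byte 0xDF = 11011111 → 2-byte char #5 = DF 84.
Offset 14: leading byte 0xE2 = 11100010 → 3-byte char #6 = E2 98 A9.
Offset 17: leading byte 0xF0 = 11110000 → 4-byte char #7 = F0 90 80 A7.
Leading byte 0xF0 = 11110000 matches 11110xxx → 4-byte sequence.
Byte 1: 0xF0 = 11110000, payload 000 (3 bits).
Byte 2: 0x90 = 10010000 (10xxxxxx ✓), payload 010000.
Byte 3: 0x80 = 10000000 (10xxxxxx ✓), payload 000000.
Byte 4: 0xA7 = 10100111 (10xxxxxx ✓), payload 100111.
Concatenate: 000010000000000100111 = 0x10027 (21 bits → U+10027).

U+10027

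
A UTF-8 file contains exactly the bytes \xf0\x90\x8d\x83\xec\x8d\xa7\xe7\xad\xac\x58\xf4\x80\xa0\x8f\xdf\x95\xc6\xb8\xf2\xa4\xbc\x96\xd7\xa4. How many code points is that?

Byte at offset 0: 0xF0 = 11110000 → 4-byte char (#1). Advance 4.
Byte at offset 4: 0xEC = 11101100 → 3-byte char (#2). Advance 3.
Byte at offset 7: 0xE7 = 11100111 → 3-byte char (#3). Advance 3.
Byte at offset 10: 0x58 = 01011000 → 1-byte char (#4). Advance 1.
Byte at offset 11: 0xF4 = 11110100 → 4-byte char (#5). Advance 4.
Byte at offset 15: 0xDF = 11011111 → 2-byte char (#6). Advance 2.
Byte at offset 17: 0xC6 = 11000110 → 2-byte char (#7). Advance 2.
Byte at offset 19: 0xF2 = 11110010 → 4-byte char (#8). Advance 4.
Byte at offset 23: 0xD7 = 11010111 → 2-byte char (#9). Advance 2.
Reached end at offset 25 after 9 code points.

9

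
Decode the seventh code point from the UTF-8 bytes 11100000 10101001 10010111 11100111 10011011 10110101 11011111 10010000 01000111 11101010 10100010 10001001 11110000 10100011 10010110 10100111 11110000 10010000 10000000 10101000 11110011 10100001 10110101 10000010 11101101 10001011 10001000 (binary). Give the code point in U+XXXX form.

Offset 0: leading byte 0xE0 = 11100000 → 3-byte char #1 = E0 A9 97.
Offset 3: leading byte 0xE7 = 11100111 → 3-byte char #2 = E7 9B B5.
Offset 6: leading byte 0xDF = 11011111 → 2-byte char #3 = DF 90.
Offset 8: leading byte 0x47 = 01000111 → 1-byte char #4 = 47.
Offset 9: leading byte 0xEA = 11101010 → 3-byte char #5 = EA A2 89.
Offset 12: leading byte 0xF0 = 11110000 → 4-byte char #6 = F0 A3 96 A7.
Offset 16: leading byte 0xF0 = 11110000 → 4-byte char #7 = F0 90 80 A8.
Leading byte 0xF0 = 11110000 matches 11110xxx → 4-byte sequence.
Byte 1: 0xF0 = 11110000, payload 000 (3 bits).
Byte 2: 0x90 = 10010000 (10xxxxxx ✓), payload 010000.
Byte 3: 0x80 = 10000000 (10xxxxxx ✓), payload 000000.
Byte 4: 0xA8 = 10101000 (10xxxxxx ✓), payload 101000.
Concatenate: 000010000000000101000 = 0x10028 (21 bits → U+10028).

U+10028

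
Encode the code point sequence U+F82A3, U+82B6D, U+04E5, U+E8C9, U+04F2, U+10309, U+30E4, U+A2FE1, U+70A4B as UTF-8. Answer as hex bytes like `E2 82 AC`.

F3 B8 8A A3 F2 82 AD AD D3 A5 EE A3 89 D3 B2 F0 90 8C 89 E3 83 A4 F2 A2 BF A1 F1 B0 A9 8B

U+F82A3: 4-byte form → F3 B8 8A A3.
U+82B6D: 4-byte form → F2 82 AD AD.
U+04E5: 2-byte form → D3 A5.
U+E8C9: 3-byte form → EE A3 89.
U+04F2: 2-byte form → D3 B2.
U+10309: 4-byte form → F0 90 8C 89.
U+30E4: 3-byte form → E3 83 A4.
U+A2FE1: 4-byte form → F2 A2 BF A1.
U+70A4B: 4-byte form → F1 B0 A9 8B.
Concatenated (30 bytes): F3 B8 8A A3 F2 82 AD AD D3 A5 EE A3 89 D3 B2 F0 90 8C 89 E3 83 A4 F2 A2 BF A1 F1 B0 A9 8B.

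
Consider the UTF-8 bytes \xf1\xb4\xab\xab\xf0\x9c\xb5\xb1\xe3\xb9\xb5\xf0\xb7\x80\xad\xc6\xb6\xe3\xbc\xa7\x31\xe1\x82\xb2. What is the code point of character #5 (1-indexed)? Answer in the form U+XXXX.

U+01B6

Offset 0: leading byte 0xF1 = 11110001 → 4-byte char #1 = F1 B4 AB AB.
Offset 4: leading byte 0xF0 = 11110000 → 4-byte char #2 = F0 9C B5 B1.
Offset 8: leading byte 0xE3 = 11100011 → 3-byte char #3 = E3 B9 B5.
Offset 11: leading byte 0xF0 = 11110000 → 4-byte char #4 = F0 B7 80 AD.
Offset 15: leading byte 0xC6 = 11000110 → 2-byte char #5 = C6 B6.
Leading byte 0xC6 = 11000110 matches 110xxxxx → 2-byte sequence.
Byte 1: 0xC6 = 11000110, payload 00110 (5 bits).
Byte 2: 0xB6 = 10110110 (10xxxxxx ✓), payload 110110.
Concatenate: 00110110110 = 0x1B6 (11 bits → U+01B6).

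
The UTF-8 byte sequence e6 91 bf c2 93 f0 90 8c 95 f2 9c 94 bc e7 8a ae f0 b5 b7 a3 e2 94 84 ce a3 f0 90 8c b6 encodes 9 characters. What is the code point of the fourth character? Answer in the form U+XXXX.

Offset 0: leading byte 0xE6 = 11100110 → 3-byte char #1 = E6 91 BF.
Offset 3: leading byte 0xC2 = 11000010 → 2-byte char #2 = C2 93.
Offset 5: leading byte 0xF0 = 11110000 → 4-byte char #3 = F0 90 8C 95.
Offset 9: leading byte 0xF2 = 11110010 → 4-byte char #4 = F2 9C 94 BC.
Leading byte 0xF2 = 11110010 matches 11110xxx → 4-byte sequence.
Byte 1: 0xF2 = 11110010, payload 010 (3 bits).
Byte 2: 0x9C = 10011100 (10xxxxxx ✓), payload 011100.
Byte 3: 0x94 = 10010100 (10xxxxxx ✓), payload 010100.
Byte 4: 0xBC = 10111100 (10xxxxxx ✓), payload 111100.
Concatenate: 010011100010100111100 = 0x9C53C (21 bits → U+9C53C).

U+9C53C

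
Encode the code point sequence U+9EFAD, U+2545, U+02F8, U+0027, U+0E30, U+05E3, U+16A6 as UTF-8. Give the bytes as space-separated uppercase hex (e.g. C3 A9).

F2 9E BE AD E2 95 85 CB B8 27 E0 B8 B0 D7 A3 E1 9A A6

U+9EFAD: 4-byte form → F2 9E BE AD.
U+2545: 3-byte form → E2 95 85.
U+02F8: 2-byte form → CB B8.
U+0027: 1-byte form → 27.
U+0E30: 3-byte form → E0 B8 B0.
U+05E3: 2-byte form → D7 A3.
U+16A6: 3-byte form → E1 9A A6.
Concatenated (18 bytes): F2 9E BE AD E2 95 85 CB B8 27 E0 B8 B0 D7 A3 E1 9A A6.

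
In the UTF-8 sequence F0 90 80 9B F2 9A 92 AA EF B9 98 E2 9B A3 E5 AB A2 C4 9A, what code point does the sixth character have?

Offset 0: leading byte 0xF0 = 11110000 → 4-byte char #1 = F0 90 80 9B.
Offset 4: leading byte 0xF2 = 11110010 → 4-byte char #2 = F2 9A 92 AA.
Offset 8: leading byte 0xEF = 11101111 → 3-byte char #3 = EF B9 98.
Offset 11: leading byte 0xE2 = 11100010 → 3-byte char #4 = E2 9B A3.
Offset 14: leading byte 0xE5 = 11100101 → 3-byte char #5 = E5 AB A2.
Offset 17: leading byte 0xC4 = 11000100 → 2-byte char #6 = C4 9A.
Leading byte 0xC4 = 11000100 matches 110xxxxx → 2-byte sequence.
Byte 1: 0xC4 = 11000100, payload 00100 (5 bits).
Byte 2: 0x9A = 10011010 (10xxxxxx ✓), payload 011010.
Concatenate: 00100011010 = 0x11A (11 bits → U+011A).

U+011A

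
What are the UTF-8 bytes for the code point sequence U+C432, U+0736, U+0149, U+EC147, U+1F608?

U+C432: 3-byte form → EC 90 B2.
U+0736: 2-byte form → DC B6.
U+0149: 2-byte form → C5 89.
U+EC147: 4-byte form → F3 AC 85 87.
U+1F608: 4-byte form → F0 9F 98 88.
Concatenated (15 bytes): EC 90 B2 DC B6 C5 89 F3 AC 85 87 F0 9F 98 88.

EC 90 B2 DC B6 C5 89 F3 AC 85 87 F0 9F 98 88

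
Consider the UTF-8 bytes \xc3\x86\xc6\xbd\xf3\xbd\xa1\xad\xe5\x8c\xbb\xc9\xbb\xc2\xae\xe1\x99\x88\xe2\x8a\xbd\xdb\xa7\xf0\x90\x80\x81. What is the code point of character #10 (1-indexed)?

Offset 0: leading byte 0xC3 = 11000011 → 2-byte char #1 = C3 86.
Offset 2: leading byte 0xC6 = 11000110 → 2-byte char #2 = C6 BD.
Offset 4: leading byte 0xF3 = 11110011 → 4-byte char #3 = F3 BD A1 AD.
Offset 8: leading byte 0xE5 = 11100101 → 3-byte char #4 = E5 8C BB.
Offset 11: leading byte 0xC9 = 11001001 → 2-byte char #5 = C9 BB.
Offset 13: leading byte 0xC2 = 11000010 → 2-byte char #6 = C2 AE.
Offset 15: leading byte 0xE1 = 11100001 → 3-byte char #7 = E1 99 88.
Offset 18: leading byte 0xE2 = 11100010 → 3-byte char #8 = E2 8A BD.
Offset 21: leading byte 0xDB = 11011011 → 2-byte char #9 = DB A7.
Offset 23: leading byte 0xF0 = 11110000 → 4-byte char #10 = F0 90 80 81.
Leading byte 0xF0 = 11110000 matches 11110xxx → 4-byte sequence.
Byte 1: 0xF0 = 11110000, payload 000 (3 bits).
Byte 2: 0x90 = 10010000 (10xxxxxx ✓), payload 010000.
Byte 3: 0x80 = 10000000 (10xxxxxx ✓), payload 000000.
Byte 4: 0x81 = 10000001 (10xxxxxx ✓), payload 000001.
Concatenate: 000010000000000000001 = 0x10001 (21 bits → U+10001).

U+10001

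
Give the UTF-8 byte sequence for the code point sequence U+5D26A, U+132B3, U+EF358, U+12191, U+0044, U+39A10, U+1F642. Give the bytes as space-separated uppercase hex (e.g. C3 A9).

F1 9D 89 AA F0 93 8A B3 F3 AF 8D 98 F0 92 86 91 44 F0 B9 A8 90 F0 9F 99 82

U+5D26A: 4-byte form → F1 9D 89 AA.
U+132B3: 4-byte form → F0 93 8A B3.
U+EF358: 4-byte form → F3 AF 8D 98.
U+12191: 4-byte form → F0 92 86 91.
U+0044: 1-byte form → 44.
U+39A10: 4-byte form → F0 B9 A8 90.
U+1F642: 4-byte form → F0 9F 99 82.
Concatenated (25 bytes): F1 9D 89 AA F0 93 8A B3 F3 AF 8D 98 F0 92 86 91 44 F0 B9 A8 90 F0 9F 99 82.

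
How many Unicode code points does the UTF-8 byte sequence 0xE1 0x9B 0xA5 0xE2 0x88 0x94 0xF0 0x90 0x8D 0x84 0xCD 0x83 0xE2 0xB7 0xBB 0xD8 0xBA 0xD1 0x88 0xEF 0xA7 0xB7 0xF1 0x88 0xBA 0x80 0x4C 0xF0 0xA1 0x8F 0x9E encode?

11

Byte at offset 0: 0xE1 = 11100001 → 3-byte char (#1). Advance 3.
Byte at offset 3: 0xE2 = 11100010 → 3-byte char (#2). Advance 3.
Byte at offset 6: 0xF0 = 11110000 → 4-byte char (#3). Advance 4.
Byte at offset 10: 0xCD = 11001101 → 2-byte char (#4). Advance 2.
Byte at offset 12: 0xE2 = 11100010 → 3-byte char (#5). Advance 3.
Byte at offset 15: 0xD8 = 11011000 → 2-byte char (#6). Advance 2.
Byte at offset 17: 0xD1 = 11010001 → 2-byte char (#7). Advance 2.
Byte at offset 19: 0xEF = 11101111 → 3-byte char (#8). Advance 3.
Byte at offset 22: 0xF1 = 11110001 → 4-byte char (#9). Advance 4.
Byte at offset 26: 0x4C = 01001100 → 1-byte char (#10). Advance 1.
Byte at offset 27: 0xF0 = 11110000 → 4-byte char (#11). Advance 4.
Reached end at offset 31 after 11 code points.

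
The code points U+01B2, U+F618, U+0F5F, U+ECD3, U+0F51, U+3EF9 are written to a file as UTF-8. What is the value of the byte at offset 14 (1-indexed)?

0x91

1-indexed offset 14 is 0-indexed offset 13.
U+01B2 → 2-byte form C6 B2 at offsets 0–1.
U+F618 → 3-byte form EF 98 98 at offsets 2–4.
U+0F5F → 3-byte form E0 BD 9F at offsets 5–7.
U+ECD3 → 3-byte form EE B3 93 at offsets 8–10.
U+0F51 → 3-byte form E0 BD 91 at offsets 11–13.
Offset 13 falls in char 5's range; it's byte 3 of E0 BD 91 = 0x91.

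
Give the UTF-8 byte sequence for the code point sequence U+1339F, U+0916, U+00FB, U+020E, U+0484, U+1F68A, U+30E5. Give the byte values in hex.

F0 93 8E 9F E0 A4 96 C3 BB C8 8E D2 84 F0 9F 9A 8A E3 83 A5

U+1339F: 4-byte form → F0 93 8E 9F.
U+0916: 3-byte form → E0 A4 96.
U+00FB: 2-byte form → C3 BB.
U+020E: 2-byte form → C8 8E.
U+0484: 2-byte form → D2 84.
U+1F68A: 4-byte form → F0 9F 9A 8A.
U+30E5: 3-byte form → E3 83 A5.
Concatenated (20 bytes): F0 93 8E 9F E0 A4 96 C3 BB C8 8E D2 84 F0 9F 9A 8A E3 83 A5.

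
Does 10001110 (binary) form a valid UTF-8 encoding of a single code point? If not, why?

invalid (continuation byte with no leading byte)

Byte 0x8E = 10001110 has the form 10xxxxxx — a continuation byte — but there is no preceding leading byte.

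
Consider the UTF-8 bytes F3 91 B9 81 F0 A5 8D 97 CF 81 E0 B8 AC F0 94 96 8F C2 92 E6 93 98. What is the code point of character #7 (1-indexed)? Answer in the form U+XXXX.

Offset 0: leading byte 0xF3 = 11110011 → 4-byte char #1 = F3 91 B9 81.
Offset 4: leading byte 0xF0 = 11110000 → 4-byte char #2 = F0 A5 8D 97.
Offset 8: leading byte 0xCF = 11001111 → 2-byte char #3 = CF 81.
Offset 10: leading byte 0xE0 = 11100000 → 3-byte char #4 = E0 B8 AC.
Offset 13: leading byte 0xF0 = 11110000 → 4-byte char #5 = F0 94 96 8F.
Offset 17: leading byte 0xC2 = 11000010 → 2-byte char #6 = C2 92.
Offset 19: leading byte 0xE6 = 11100110 → 3-byte char #7 = E6 93 98.
Leading byte 0xE6 = 11100110 matches 1110xxxx → 3-byte sequence.
Byte 1: 0xE6 = 11100110, payload 0110 (4 bits).
Byte 2: 0x93 = 10010011 (10xxxxxx ✓), payload 010011.
Byte 3: 0x98 = 10011000 (10xxxxxx ✓), payload 011000.
Concatenate: 0110010011011000 = 0x64D8 (16 bits → U+64D8).

U+64D8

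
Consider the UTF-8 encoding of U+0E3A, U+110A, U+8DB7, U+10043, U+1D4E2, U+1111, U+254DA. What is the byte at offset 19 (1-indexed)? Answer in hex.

1-indexed offset 19 is 0-indexed offset 18.
U+0E3A → 3-byte form E0 B8 BA at offsets 0–2.
U+110A → 3-byte form E1 84 8A at offsets 3–5.
U+8DB7 → 3-byte form E8 B6 B7 at offsets 6–8.
U+10043 → 4-byte form F0 90 81 83 at offsets 9–12.
U+1D4E2 → 4-byte form F0 9D 93 A2 at offsets 13–16.
U+1111 → 3-byte form E1 84 91 at offsets 17–19.
Offset 18 falls in char 6's range; it's byte 2 of E1 84 91 = 0x84.

0x84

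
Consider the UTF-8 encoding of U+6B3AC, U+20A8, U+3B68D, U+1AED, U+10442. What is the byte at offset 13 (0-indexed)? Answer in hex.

U+6B3AC → 4-byte form F1 AB 8E AC at offsets 0–3.
U+20A8 → 3-byte form E2 82 A8 at offsets 4–6.
U+3B68D → 4-byte form F0 BB 9A 8D at offsets 7–10.
U+1AED → 3-byte form E1 AB AD at offsets 11–13.
Offset 13 falls in char 4's range; it's byte 3 of E1 AB AD = 0xAD.

0xAD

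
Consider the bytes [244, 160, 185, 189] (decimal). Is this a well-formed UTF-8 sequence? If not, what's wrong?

invalid (encodes a value above U+10FFFF)

Leading byte 0xF4 = 11110100 → 4-byte form.
Payload = 0x120E7D, which exceeds U+10FFFF, the maximum Unicode code point. (Leading bytes F5–FF, or F4 followed by ≥ 0x90, are invalid.)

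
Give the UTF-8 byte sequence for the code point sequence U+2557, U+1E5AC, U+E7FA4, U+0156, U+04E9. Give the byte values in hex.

E2 95 97 F0 9E 96 AC F3 A7 BE A4 C5 96 D3 A9

U+2557: 3-byte form → E2 95 97.
U+1E5AC: 4-byte form → F0 9E 96 AC.
U+E7FA4: 4-byte form → F3 A7 BE A4.
U+0156: 2-byte form → C5 96.
U+04E9: 2-byte form → D3 A9.
Concatenated (15 bytes): E2 95 97 F0 9E 96 AC F3 A7 BE A4 C5 96 D3 A9.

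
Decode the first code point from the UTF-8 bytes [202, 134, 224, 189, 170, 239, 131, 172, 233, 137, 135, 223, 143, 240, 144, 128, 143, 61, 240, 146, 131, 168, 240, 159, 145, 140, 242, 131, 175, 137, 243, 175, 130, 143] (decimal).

Offset 0: leading byte 0xCA = 11001010 → 2-byte char #1 = CA 86.
Leading byte 0xCA = 11001010 matches 110xxxxx → 2-byte sequence.
Byte 1: 0xCA = 11001010, payload 01010 (5 bits).
Byte 2: 0x86 = 10000110 (10xxxxxx ✓), payload 000110.
Concatenate: 01010000110 = 0x286 (11 bits → U+0286).

U+0286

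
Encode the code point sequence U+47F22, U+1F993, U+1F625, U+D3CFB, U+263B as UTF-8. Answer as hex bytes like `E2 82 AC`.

U+47F22: 4-byte form → F1 87 BC A2.
U+1F993: 4-byte form → F0 9F A6 93.
U+1F625: 4-byte form → F0 9F 98 A5.
U+D3CFB: 4-byte form → F3 93 B3 BB.
U+263B: 3-byte form → E2 98 BB.
Concatenated (19 bytes): F1 87 BC A2 F0 9F A6 93 F0 9F 98 A5 F3 93 B3 BB E2 98 BB.

F1 87 BC A2 F0 9F A6 93 F0 9F 98 A5 F3 93 B3 BB E2 98 BB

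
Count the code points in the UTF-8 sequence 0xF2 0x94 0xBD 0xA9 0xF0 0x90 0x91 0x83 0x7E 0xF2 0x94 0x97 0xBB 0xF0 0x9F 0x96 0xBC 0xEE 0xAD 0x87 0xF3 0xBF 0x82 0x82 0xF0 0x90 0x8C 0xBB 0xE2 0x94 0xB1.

Byte at offset 0: 0xF2 = 11110010 → 4-byte char (#1). Advance 4.
Byte at offset 4: 0xF0 = 11110000 → 4-byte char (#2). Advance 4.
Byte at offset 8: 0x7E = 01111110 → 1-byte char (#3). Advance 1.
Byte at offset 9: 0xF2 = 11110010 → 4-byte char (#4). Advance 4.
Byte at offset 13: 0xF0 = 11110000 → 4-byte char (#5). Advance 4.
Byte at offset 17: 0xEE = 11101110 → 3-byte char (#6). Advance 3.
Byte at offset 20: 0xF3 = 11110011 → 4-byte char (#7). Advance 4.
Byte at offset 24: 0xF0 = 11110000 → 4-byte char (#8). Advance 4.
Byte at offset 28: 0xE2 = 11100010 → 3-byte char (#9). Advance 3.
Reached end at offset 31 after 9 code points.

9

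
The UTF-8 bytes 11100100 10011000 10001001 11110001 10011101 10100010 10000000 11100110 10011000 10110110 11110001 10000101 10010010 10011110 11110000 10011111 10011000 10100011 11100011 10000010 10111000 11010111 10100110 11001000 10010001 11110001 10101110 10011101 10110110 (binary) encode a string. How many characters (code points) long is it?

9

Byte at offset 0: 0xE4 = 11100100 → 3-byte char (#1). Advance 3.
Byte at offset 3: 0xF1 = 11110001 → 4-byte char (#2). Advance 4.
Byte at offset 7: 0xE6 = 11100110 → 3-byte char (#3). Advance 3.
Byte at offset 10: 0xF1 = 11110001 → 4-byte char (#4). Advance 4.
Byte at offset 14: 0xF0 = 11110000 → 4-byte char (#5). Advance 4.
Byte at offset 18: 0xE3 = 11100011 → 3-byte char (#6). Advance 3.
Byte at offset 21: 0xD7 = 11010111 → 2-byte char (#7). Advance 2.
Byte at offset 23: 0xC8 = 11001000 → 2-byte char (#8). Advance 2.
Byte at offset 25: 0xF1 = 11110001 → 4-byte char (#9). Advance 4.
Reached end at offset 29 after 9 code points.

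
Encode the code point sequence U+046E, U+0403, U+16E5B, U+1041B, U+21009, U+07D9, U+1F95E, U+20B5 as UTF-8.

D1 AE D0 83 F0 96 B9 9B F0 90 90 9B F0 A1 80 89 DF 99 F0 9F A5 9E E2 82 B5

U+046E: 2-byte form → D1 AE.
U+0403: 2-byte form → D0 83.
U+16E5B: 4-byte form → F0 96 B9 9B.
U+1041B: 4-byte form → F0 90 90 9B.
U+21009: 4-byte form → F0 A1 80 89.
U+07D9: 2-byte form → DF 99.
U+1F95E: 4-byte form → F0 9F A5 9E.
U+20B5: 3-byte form → E2 82 B5.
Concatenated (25 bytes): D1 AE D0 83 F0 96 B9 9B F0 90 90 9B F0 A1 80 89 DF 99 F0 9F A5 9E E2 82 B5.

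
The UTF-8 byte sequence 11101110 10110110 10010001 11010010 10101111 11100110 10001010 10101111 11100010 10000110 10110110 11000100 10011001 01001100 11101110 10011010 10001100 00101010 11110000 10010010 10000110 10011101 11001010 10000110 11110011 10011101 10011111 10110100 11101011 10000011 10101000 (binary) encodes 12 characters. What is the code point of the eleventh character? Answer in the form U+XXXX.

U+DD7F4

Offset 0: leading byte 0xEE = 11101110 → 3-byte char #1 = EE B6 91.
Offset 3: leading byte 0xD2 = 11010010 → 2-byte char #2 = D2 AF.
Offset 5: leading byte 0xE6 = 11100110 → 3-byte char #3 = E6 8A AF.
Offset 8: leading byte 0xE2 = 11100010 → 3-byte char #4 = E2 86 B6.
Offset 11: leading byte 0xC4 = 11000100 → 2-byte char #5 = C4 99.
Offset 13: leading byte 0x4C = 01001100 → 1-byte char #6 = 4C.
Offset 14: leading byte 0xEE = 11101110 → 3-byte char #7 = EE 9A 8C.
Offset 17: leading byte 0x2A = 00101010 → 1-byte char #8 = 2A.
Offset 18: leading byte 0xF0 = 11110000 → 4-byte char #9 = F0 92 86 9D.
Offset 22: leading byte 0xCA = 11001010 → 2-byte char #10 = CA 86.
Offset 24: leading byte 0xF3 = 11110011 → 4-byte char #11 = F3 9D 9F B4.
Leading byte 0xF3 = 11110011 matches 11110xxx → 4-byte sequence.
Byte 1: 0xF3 = 11110011, payload 011 (3 bits).
Byte 2: 0x9D = 10011101 (10xxxxxx ✓), payload 011101.
Byte 3: 0x9F = 10011111 (10xxxxxx ✓), payload 011111.
Byte 4: 0xB4 = 10110100 (10xxxxxx ✓), payload 110100.
Concatenate: 011011101011111110100 = 0xDD7F4 (21 bits → U+DD7F4).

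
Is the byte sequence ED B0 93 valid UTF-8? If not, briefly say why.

Structurally a 3-byte sequence; payload = 0xDC13.
But 0xDC13 is in U+D800–U+DFFF, the surrogate range. Surrogates are not Unicode scalar values and are forbidden in UTF-8.

invalid (encodes a surrogate (U+D800–U+DFFF))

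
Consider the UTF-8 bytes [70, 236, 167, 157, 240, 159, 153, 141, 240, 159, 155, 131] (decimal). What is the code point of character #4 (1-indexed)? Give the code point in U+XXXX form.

U+1F6C3

Offset 0: leading byte 0x46 = 01000110 → 1-byte char #1 = 46.
Offset 1: leading byte 0xEC = 11101100 → 3-byte char #2 = EC A7 9D.
Offset 4: leading byte 0xF0 = 11110000 → 4-byte char #3 = F0 9F 99 8D.
Offset 8: leading byte 0xF0 = 11110000 → 4-byte char #4 = F0 9F 9B 83.
Leading byte 0xF0 = 11110000 matches 11110xxx → 4-byte sequence.
Byte 1: 0xF0 = 11110000, payload 000 (3 bits).
Byte 2: 0x9F = 10011111 (10xxxxxx ✓), payload 011111.
Byte 3: 0x9B = 10011011 (10xxxxxx ✓), payload 011011.
Byte 4: 0x83 = 10000011 (10xxxxxx ✓), payload 000011.
Concatenate: 000011111011011000011 = 0x1F6C3 (21 bits → U+1F6C3).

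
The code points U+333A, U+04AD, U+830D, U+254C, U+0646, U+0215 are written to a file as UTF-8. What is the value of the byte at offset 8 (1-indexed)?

1-indexed offset 8 is 0-indexed offset 7.
U+333A → 3-byte form E3 8C BA at offsets 0–2.
U+04AD → 2-byte form D2 AD at offsets 3–4.
U+830D → 3-byte form E8 8C 8D at offsets 5–7.
Offset 7 falls in char 3's range; it's byte 3 of E8 8C 8D = 0x8D.

0x8D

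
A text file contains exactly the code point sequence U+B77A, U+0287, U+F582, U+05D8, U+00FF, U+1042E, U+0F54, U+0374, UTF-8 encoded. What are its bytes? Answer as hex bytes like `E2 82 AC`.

EB 9D BA CA 87 EF 96 82 D7 98 C3 BF F0 90 90 AE E0 BD 94 CD B4

U+B77A: 3-byte form → EB 9D BA.
U+0287: 2-byte form → CA 87.
U+F582: 3-byte form → EF 96 82.
U+05D8: 2-byte form → D7 98.
U+00FF: 2-byte form → C3 BF.
U+1042E: 4-byte form → F0 90 90 AE.
U+0F54: 3-byte form → E0 BD 94.
U+0374: 2-byte form → CD B4.
Concatenated (21 bytes): EB 9D BA CA 87 EF 96 82 D7 98 C3 BF F0 90 90 AE E0 BD 94 CD B4.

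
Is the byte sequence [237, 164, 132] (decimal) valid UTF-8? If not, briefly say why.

Structurally a 3-byte sequence; payload = 0xD904.
But 0xD904 is in U+D800–U+DFFF, the surrogate range. Surrogates are not Unicode scalar values and are forbidden in UTF-8.

invalid (encodes a surrogate (U+D800–U+DFFF))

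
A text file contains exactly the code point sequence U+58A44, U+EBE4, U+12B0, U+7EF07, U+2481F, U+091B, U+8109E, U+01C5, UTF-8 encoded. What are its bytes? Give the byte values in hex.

U+58A44: 4-byte form → F1 98 A9 84.
U+EBE4: 3-byte form → EE AF A4.
U+12B0: 3-byte form → E1 8A B0.
U+7EF07: 4-byte form → F1 BE BC 87.
U+2481F: 4-byte form → F0 A4 A0 9F.
U+091B: 3-byte form → E0 A4 9B.
U+8109E: 4-byte form → F2 81 82 9E.
U+01C5: 2-byte form → C7 85.
Concatenated (27 bytes): F1 98 A9 84 EE AF A4 E1 8A B0 F1 BE BC 87 F0 A4 A0 9F E0 A4 9B F2 81 82 9E C7 85.

F1 98 A9 84 EE AF A4 E1 8A B0 F1 BE BC 87 F0 A4 A0 9F E0 A4 9B F2 81 82 9E C7 85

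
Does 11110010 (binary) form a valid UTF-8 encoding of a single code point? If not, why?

invalid (sequence truncated)

Leading byte 0xF2 = 11110010 → 4-byte form, but only 1 byte is present.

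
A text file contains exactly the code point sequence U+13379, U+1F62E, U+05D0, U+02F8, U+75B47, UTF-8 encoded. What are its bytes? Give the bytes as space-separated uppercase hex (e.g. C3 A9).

U+13379: 4-byte form → F0 93 8D B9.
U+1F62E: 4-byte form → F0 9F 98 AE.
U+05D0: 2-byte form → D7 90.
U+02F8: 2-byte form → CB B8.
U+75B47: 4-byte form → F1 B5 AD 87.
Concatenated (16 bytes): F0 93 8D B9 F0 9F 98 AE D7 90 CB B8 F1 B5 AD 87.

F0 93 8D B9 F0 9F 98 AE D7 90 CB B8 F1 B5 AD 87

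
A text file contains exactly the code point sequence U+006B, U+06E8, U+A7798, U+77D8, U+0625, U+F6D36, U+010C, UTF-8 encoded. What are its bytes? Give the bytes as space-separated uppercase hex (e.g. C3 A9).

U+006B: 1-byte form → 6B.
U+06E8: 2-byte form → DB A8.
U+A7798: 4-byte form → F2 A7 9E 98.
U+77D8: 3-byte form → E7 9F 98.
U+0625: 2-byte form → D8 A5.
U+F6D36: 4-byte form → F3 B6 B4 B6.
U+010C: 2-byte form → C4 8C.
Concatenated (18 bytes): 6B DB A8 F2 A7 9E 98 E7 9F 98 D8 A5 F3 B6 B4 B6 C4 8C.

6B DB A8 F2 A7 9E 98 E7 9F 98 D8 A5 F3 B6 B4 B6 C4 8C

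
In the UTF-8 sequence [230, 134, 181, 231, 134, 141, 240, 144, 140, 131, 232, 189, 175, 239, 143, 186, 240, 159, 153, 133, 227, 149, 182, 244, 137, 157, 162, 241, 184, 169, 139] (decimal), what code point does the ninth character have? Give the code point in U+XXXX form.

U+78A4B

Offset 0: leading byte 0xE6 = 11100110 → 3-byte char #1 = E6 86 B5.
Offset 3: leading byte 0xE7 = 11100111 → 3-byte char #2 = E7 86 8D.
Offset 6: leading byte 0xF0 = 11110000 → 4-byte char #3 = F0 90 8C 83.
Offset 10: leading byte 0xE8 = 11101000 → 3-byte char #4 = E8 BD AF.
Offset 13: leading byte 0xEF = 11101111 → 3-byte char #5 = EF 8F BA.
Offset 16: leading byte 0xF0 = 11110000 → 4-byte char #6 = F0 9F 99 85.
Offset 20: leading byte 0xE3 = 11100011 → 3-byte char #7 = E3 95 B6.
Offset 23: leading byte 0xF4 = 11110100 → 4-byte char #8 = F4 89 9D A2.
Offset 27: leading byte 0xF1 = 11110001 → 4-byte char #9 = F1 B8 A9 8B.
Leading byte 0xF1 = 11110001 matches 11110xxx → 4-byte sequence.
Byte 1: 0xF1 = 11110001, payload 001 (3 bits).
Byte 2: 0xB8 = 10111000 (10xxxxxx ✓), payload 111000.
Byte 3: 0xA9 = 10101001 (10xxxxxx ✓), payload 101001.
Byte 4: 0x8B = 10001011 (10xxxxxx ✓), payload 001011.
Concatenate: 001111000101001001011 = 0x78A4B (21 bits → U+78A4B).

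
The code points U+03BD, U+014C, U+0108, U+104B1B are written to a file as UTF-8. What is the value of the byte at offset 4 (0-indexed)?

0xC4

U+03BD → 2-byte form CE BD at offsets 0–1.
U+014C → 2-byte form C5 8C at offsets 2–3.
U+0108 → 2-byte form C4 88 at offsets 4–5.
Offset 4 falls in char 3's range; it's byte 1 of C4 88 = 0xC4.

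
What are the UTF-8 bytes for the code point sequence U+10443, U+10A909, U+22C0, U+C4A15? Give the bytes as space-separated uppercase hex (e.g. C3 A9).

F0 90 91 83 F4 8A A4 89 E2 8B 80 F3 84 A8 95

U+10443: 4-byte form → F0 90 91 83.
U+10A909: 4-byte form → F4 8A A4 89.
U+22C0: 3-byte form → E2 8B 80.
U+C4A15: 4-byte form → F3 84 A8 95.
Concatenated (15 bytes): F0 90 91 83 F4 8A A4 89 E2 8B 80 F3 84 A8 95.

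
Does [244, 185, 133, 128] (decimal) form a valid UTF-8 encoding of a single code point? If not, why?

Leading byte 0xF4 = 11110100 → 4-byte form.
Payload = 0x139140, which exceeds U+10FFFF, the maximum Unicode code point. (Leading bytes F5–FF, or F4 followed by ≥ 0x90, are invalid.)

invalid (encodes a value above U+10FFFF)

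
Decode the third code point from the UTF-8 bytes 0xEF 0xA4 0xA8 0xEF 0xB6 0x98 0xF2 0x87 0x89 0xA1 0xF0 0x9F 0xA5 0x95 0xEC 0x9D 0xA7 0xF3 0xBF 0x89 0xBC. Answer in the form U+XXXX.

U+87261

Offset 0: leading byte 0xEF = 11101111 → 3-byte char #1 = EF A4 A8.
Offset 3: leading byte 0xEF = 11101111 → 3-byte char #2 = EF B6 98.
Offset 6: leading byte 0xF2 = 11110010 → 4-byte char #3 = F2 87 89 A1.
Leading byte 0xF2 = 11110010 matches 11110xxx → 4-byte sequence.
Byte 1: 0xF2 = 11110010, payload 010 (3 bits).
Byte 2: 0x87 = 10000111 (10xxxxxx ✓), payload 000111.
Byte 3: 0x89 = 10001001 (10xxxxxx ✓), payload 001001.
Byte 4: 0xA1 = 10100001 (10xxxxxx ✓), payload 100001.
Concatenate: 010000111001001100001 = 0x87261 (21 bits → U+87261).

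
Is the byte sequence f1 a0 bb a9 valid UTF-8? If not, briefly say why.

valid

Leading byte 0xF1 = 11110001 → 4-byte form.
Continuation bytes 0xA0=10100000, 0xBB=10111011, 0xA9=10101001 all match 10xxxxxx.
Decoded value 0x60EE9 is ≥ 0x10000 (shortest form) and not a surrogate.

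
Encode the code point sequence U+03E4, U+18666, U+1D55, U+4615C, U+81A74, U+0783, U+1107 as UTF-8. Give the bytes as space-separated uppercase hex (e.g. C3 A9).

U+03E4: 2-byte form → CF A4.
U+18666: 4-byte form → F0 98 99 A6.
U+1D55: 3-byte form → E1 B5 95.
U+4615C: 4-byte form → F1 86 85 9C.
U+81A74: 4-byte form → F2 81 A9 B4.
U+0783: 2-byte form → DE 83.
U+1107: 3-byte form → E1 84 87.
Concatenated (22 bytes): CF A4 F0 98 99 A6 E1 B5 95 F1 86 85 9C F2 81 A9 B4 DE 83 E1 84 87.

CF A4 F0 98 99 A6 E1 B5 95 F1 86 85 9C F2 81 A9 B4 DE 83 E1 84 87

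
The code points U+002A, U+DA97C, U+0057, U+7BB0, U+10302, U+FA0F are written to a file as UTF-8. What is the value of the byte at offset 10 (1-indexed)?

0xF0

1-indexed offset 10 is 0-indexed offset 9.
U+002A → 1-byte form 2A at offsets 0–0.
U+DA97C → 4-byte form F3 9A A5 BC at offsets 1–4.
U+0057 → 1-byte form 57 at offsets 5–5.
U+7BB0 → 3-byte form E7 AE B0 at offsets 6–8.
U+10302 → 4-byte form F0 90 8C 82 at offsets 9–12.
Offset 9 falls in char 5's range; it's byte 1 of F0 90 8C 82 = 0xF0.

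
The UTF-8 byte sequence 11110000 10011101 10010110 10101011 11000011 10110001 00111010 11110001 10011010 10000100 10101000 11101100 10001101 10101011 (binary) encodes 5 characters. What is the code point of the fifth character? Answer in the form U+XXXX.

Offset 0: leading byte 0xF0 = 11110000 → 4-byte char #1 = F0 9D 96 AB.
Offset 4: leading byte 0xC3 = 11000011 → 2-byte char #2 = C3 B1.
Offset 6: leading byte 0x3A = 00111010 → 1-byte char #3 = 3A.
Offset 7: leading byte 0xF1 = 11110001 → 4-byte char #4 = F1 9A 84 A8.
Offset 11: leading byte 0xEC = 11101100 → 3-byte char #5 = EC 8D AB.
Leading byte 0xEC = 11101100 matches 1110xxxx → 3-byte sequence.
Byte 1: 0xEC = 11101100, payload 1100 (4 bits).
Byte 2: 0x8D = 10001101 (10xxxxxx ✓), payload 001101.
Byte 3: 0xAB = 10101011 (10xxxxxx ✓), payload 101011.
Concatenate: 1100001101101011 = 0xC36B (16 bits → U+C36B).

U+C36B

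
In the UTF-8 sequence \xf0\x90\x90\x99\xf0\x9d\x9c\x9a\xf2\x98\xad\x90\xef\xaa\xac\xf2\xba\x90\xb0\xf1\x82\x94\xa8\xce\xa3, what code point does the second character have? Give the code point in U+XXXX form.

Offset 0: leading byte 0xF0 = 11110000 → 4-byte char #1 = F0 90 90 99.
Offset 4: leading byte 0xF0 = 11110000 → 4-byte char #2 = F0 9D 9C 9A.
Leading byte 0xF0 = 11110000 matches 11110xxx → 4-byte sequence.
Byte 1: 0xF0 = 11110000, payload 000 (3 bits).
Byte 2: 0x9D = 10011101 (10xxxxxx ✓), payload 011101.
Byte 3: 0x9C = 10011100 (10xxxxxx ✓), payload 011100.
Byte 4: 0x9A = 10011010 (10xxxxxx ✓), payload 011010.
Concatenate: 000011101011100011010 = 0x1D71A (21 bits → U+1D71A).

U+1D71A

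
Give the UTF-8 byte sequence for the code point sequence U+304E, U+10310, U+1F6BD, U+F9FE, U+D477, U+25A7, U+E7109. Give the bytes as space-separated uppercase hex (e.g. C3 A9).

E3 81 8E F0 90 8C 90 F0 9F 9A BD EF A7 BE ED 91 B7 E2 96 A7 F3 A7 84 89

U+304E: 3-byte form → E3 81 8E.
U+10310: 4-byte form → F0 90 8C 90.
U+1F6BD: 4-byte form → F0 9F 9A BD.
U+F9FE: 3-byte form → EF A7 BE.
U+D477: 3-byte form → ED 91 B7.
U+25A7: 3-byte form → E2 96 A7.
U+E7109: 4-byte form → F3 A7 84 89.
Concatenated (24 bytes): E3 81 8E F0 90 8C 90 F0 9F 9A BD EF A7 BE ED 91 B7 E2 96 A7 F3 A7 84 89.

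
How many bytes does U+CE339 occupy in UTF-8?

U+CE339 = 0xCE339. UTF-8 uses 1 byte below 0x80, 2 below 0x800, 3 below 0x10000, 4 up to 0x10FFFF. 0xCE339 is in U+10000–U+10FFFF → 4 bytes.

4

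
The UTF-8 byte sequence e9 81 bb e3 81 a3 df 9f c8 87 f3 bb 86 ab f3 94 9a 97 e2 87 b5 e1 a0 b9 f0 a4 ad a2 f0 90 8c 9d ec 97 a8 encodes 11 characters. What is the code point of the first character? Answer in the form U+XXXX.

U+907B

Offset 0: leading byte 0xE9 = 11101001 → 3-byte char #1 = E9 81 BB.
Leading byte 0xE9 = 11101001 matches 1110xxxx → 3-byte sequence.
Byte 1: 0xE9 = 11101001, payload 1001 (4 bits).
Byte 2: 0x81 = 10000001 (10xxxxxx ✓), payload 000001.
Byte 3: 0xBB = 10111011 (10xxxxxx ✓), payload 111011.
Concatenate: 1001000001111011 = 0x907B (16 bits → U+907B).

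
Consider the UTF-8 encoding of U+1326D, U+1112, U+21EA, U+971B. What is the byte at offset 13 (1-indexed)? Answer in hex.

0x9B

1-indexed offset 13 is 0-indexed offset 12.
U+1326D → 4-byte form F0 93 89 AD at offsets 0–3.
U+1112 → 3-byte form E1 84 92 at offsets 4–6.
U+21EA → 3-byte form E2 87 AA at offsets 7–9.
U+971B → 3-byte form E9 9C 9B at offsets 10–12.
Offset 12 falls in char 4's range; it's byte 3 of E9 9C 9B = 0x9B.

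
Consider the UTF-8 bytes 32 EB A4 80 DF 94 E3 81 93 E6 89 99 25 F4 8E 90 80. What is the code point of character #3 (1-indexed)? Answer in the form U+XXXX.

Offset 0: leading byte 0x32 = 00110010 → 1-byte char #1 = 32.
Offset 1: leading byte 0xEB = 11101011 → 3-byte char #2 = EB A4 80.
Offset 4: leading byte 0xDF = 11011111 → 2-byte char #3 = DF 94.
Leading byte 0xDF = 11011111 matches 110xxxxx → 2-byte sequence.
Byte 1: 0xDF = 11011111, payload 11111 (5 bits).
Byte 2: 0x94 = 10010100 (10xxxxxx ✓), payload 010100.
Concatenate: 11111010100 = 0x7D4 (11 bits → U+07D4).

U+07D4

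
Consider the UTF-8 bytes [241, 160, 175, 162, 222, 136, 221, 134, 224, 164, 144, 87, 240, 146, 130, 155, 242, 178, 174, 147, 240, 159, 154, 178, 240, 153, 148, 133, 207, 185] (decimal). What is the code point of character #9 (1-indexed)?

U+19505

Offset 0: leading byte 0xF1 = 11110001 → 4-byte char #1 = F1 A0 AF A2.
Offset 4: leading byte 0xDE = 11011110 → 2-byte char #2 = DE 88.
Offset 6: leading byte 0xDD = 11011101 → 2-byte char #3 = DD 86.
Offset 8: leading byte 0xE0 = 11100000 → 3-byte char #4 = E0 A4 90.
Offset 11: leading byte 0x57 = 01010111 → 1-byte char #5 = 57.
Offset 12: leading byte 0xF0 = 11110000 → 4-byte char #6 = F0 92 82 9B.
Offset 16: leading byte 0xF2 = 11110010 → 4-byte char #7 = F2 B2 AE 93.
Offset 20: leading byte 0xF0 = 11110000 → 4-byte char #8 = F0 9F 9A B2.
Offset 24: leading byte 0xF0 = 11110000 → 4-byte char #9 = F0 99 94 85.
Leading byte 0xF0 = 11110000 matches 11110xxx → 4-byte sequence.
Byte 1: 0xF0 = 11110000, payload 000 (3 bits).
Byte 2: 0x99 = 10011001 (10xxxxxx ✓), payload 011001.
Byte 3: 0x94 = 10010100 (10xxxxxx ✓), payload 010100.
Byte 4: 0x85 = 10000101 (10xxxxxx ✓), payload 000101.
Concatenate: 000011001010100000101 = 0x19505 (21 bits → U+19505).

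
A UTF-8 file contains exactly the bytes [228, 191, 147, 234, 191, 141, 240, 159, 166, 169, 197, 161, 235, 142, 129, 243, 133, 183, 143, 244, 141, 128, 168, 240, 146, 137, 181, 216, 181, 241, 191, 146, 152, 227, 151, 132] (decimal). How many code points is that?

11

Byte at offset 0: 0xE4 = 11100100 → 3-byte char (#1). Advance 3.
Byte at offset 3: 0xEA = 11101010 → 3-byte char (#2). Advance 3.
Byte at offset 6: 0xF0 = 11110000 → 4-byte char (#3). Advance 4.
Byte at offset 10: 0xC5 = 11000101 → 2-byte char (#4). Advance 2.
Byte at offset 12: 0xEB = 11101011 → 3-byte char (#5). Advance 3.
Byte at offset 15: 0xF3 = 11110011 → 4-byte char (#6). Advance 4.
Byte at offset 19: 0xF4 = 11110100 → 4-byte char (#7). Advance 4.
Byte at offset 23: 0xF0 = 11110000 → 4-byte char (#8). Advance 4.
Byte at offset 27: 0xD8 = 11011000 → 2-byte char (#9). Advance 2.
Byte at offset 29: 0xF1 = 11110001 → 4-byte char (#10). Advance 4.
Byte at offset 33: 0xE3 = 11100011 → 3-byte char (#11). Advance 3.
Reached end at offset 36 after 11 code points.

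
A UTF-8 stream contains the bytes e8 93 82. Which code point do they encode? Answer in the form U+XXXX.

Leading byte 0xE8 = 11101000 matches 1110xxxx → 3-byte sequence.
Byte 1: 0xE8 = 11101000, payload 1000 (4 bits).
Byte 2: 0x93 = 10010011 (10xxxxxx ✓), payload 010011.
Byte 3: 0x82 = 10000010 (10xxxxxx ✓), payload 000010.
Concatenate: 1000010011000010 = 0x84C2 (16 bits → U+84C2).

U+84C2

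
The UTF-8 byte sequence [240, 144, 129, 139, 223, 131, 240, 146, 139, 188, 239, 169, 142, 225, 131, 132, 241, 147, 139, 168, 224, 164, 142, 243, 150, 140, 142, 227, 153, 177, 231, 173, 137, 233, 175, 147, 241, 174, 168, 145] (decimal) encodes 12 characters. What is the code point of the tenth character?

Offset 0: leading byte 0xF0 = 11110000 → 4-byte char #1 = F0 90 81 8B.
Offset 4: leading byte 0xDF = 11011111 → 2-byte char #2 = DF 83.
Offset 6: leading byte 0xF0 = 11110000 → 4-byte char #3 = F0 92 8B BC.
Offset 10: leading byte 0xEF = 11101111 → 3-byte char #4 = EF A9 8E.
Offset 13: leading byte 0xE1 = 11100001 → 3-byte char #5 = E1 83 84.
Offset 16: leading byte 0xF1 = 11110001 → 4-byte char #6 = F1 93 8B A8.
Offset 20: leading byte 0xE0 = 11100000 → 3-byte char #7 = E0 A4 8E.
Offset 23: leading byte 0xF3 = 11110011 → 4-byte char #8 = F3 96 8C 8E.
Offset 27: leading byte 0xE3 = 11100011 → 3-byte char #9 = E3 99 B1.
Offset 30: leading byte 0xE7 = 11100111 → 3-byte char #10 = E7 AD 89.
Leading byte 0xE7 = 11100111 matches 1110xxxx → 3-byte sequence.
Byte 1: 0xE7 = 11100111, payload 0111 (4 bits).
Byte 2: 0xAD = 10101101 (10xxxxxx ✓), payload 101101.
Byte 3: 0x89 = 10001001 (10xxxxxx ✓), payload 001001.
Concatenate: 0111101101001001 = 0x7B49 (16 bits → U+7B49).

U+7B49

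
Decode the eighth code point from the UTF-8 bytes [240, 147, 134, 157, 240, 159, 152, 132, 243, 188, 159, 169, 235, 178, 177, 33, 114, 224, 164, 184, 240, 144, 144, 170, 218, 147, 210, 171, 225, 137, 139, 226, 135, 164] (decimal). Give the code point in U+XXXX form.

U+1042A

Offset 0: leading byte 0xF0 = 11110000 → 4-byte char #1 = F0 93 86 9D.
Offset 4: leading byte 0xF0 = 11110000 → 4-byte char #2 = F0 9F 98 84.
Offset 8: leading byte 0xF3 = 11110011 → 4-byte char #3 = F3 BC 9F A9.
Offset 12: leading byte 0xEB = 11101011 → 3-byte char #4 = EB B2 B1.
Offset 15: leading byte 0x21 = 00100001 → 1-byte char #5 = 21.
Offset 16: leading byte 0x72 = 01110010 → 1-byte char #6 = 72.
Offset 17: leading byte 0xE0 = 11100000 → 3-byte char #7 = E0 A4 B8.
Offset 20: leading byte 0xF0 = 11110000 → 4-byte char #8 = F0 90 90 AA.
Leading byte 0xF0 = 11110000 matches 11110xxx → 4-byte sequence.
Byte 1: 0xF0 = 11110000, payload 000 (3 bits).
Byte 2: 0x90 = 10010000 (10xxxxxx ✓), payload 010000.
Byte 3: 0x90 = 10010000 (10xxxxxx ✓), payload 010000.
Byte 4: 0xAA = 10101010 (10xxxxxx ✓), payload 101010.
Concatenate: 000010000010000101010 = 0x1042A (21 bits → U+1042A).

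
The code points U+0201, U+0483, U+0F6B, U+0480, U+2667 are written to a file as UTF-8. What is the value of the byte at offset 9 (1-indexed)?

0x80

1-indexed offset 9 is 0-indexed offset 8.
U+0201 → 2-byte form C8 81 at offsets 0–1.
U+0483 → 2-byte form D2 83 at offsets 2–3.
U+0F6B → 3-byte form E0 BD AB at offsets 4–6.
U+0480 → 2-byte form D2 80 at offsets 7–8.
Offset 8 falls in char 4's range; it's byte 2 of D2 80 = 0x80.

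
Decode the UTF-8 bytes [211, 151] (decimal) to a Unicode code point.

Leading byte 0xD3 = 11010011 matches 110xxxxx → 2-byte sequence.
Byte 1: 0xD3 = 11010011, payload 10011 (5 bits).
Byte 2: 0x97 = 10010111 (10xxxxxx ✓), payload 010111.
Concatenate: 10011010111 = 0x4D7 (11 bits → U+04D7).

U+04D7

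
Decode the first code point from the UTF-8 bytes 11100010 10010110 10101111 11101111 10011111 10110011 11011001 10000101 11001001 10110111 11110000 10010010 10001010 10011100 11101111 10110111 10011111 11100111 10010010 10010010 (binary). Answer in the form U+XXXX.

Offset 0: leading byte 0xE2 = 11100010 → 3-byte char #1 = E2 96 AF.
Leading byte 0xE2 = 11100010 matches 1110xxxx → 3-byte sequence.
Byte 1: 0xE2 = 11100010, payload 0010 (4 bits).
Byte 2: 0x96 = 10010110 (10xxxxxx ✓), payload 010110.
Byte 3: 0xAF = 10101111 (10xxxxxx ✓), payload 101111.
Concatenate: 0010010110101111 = 0x25AF (16 bits → U+25AF).

U+25AF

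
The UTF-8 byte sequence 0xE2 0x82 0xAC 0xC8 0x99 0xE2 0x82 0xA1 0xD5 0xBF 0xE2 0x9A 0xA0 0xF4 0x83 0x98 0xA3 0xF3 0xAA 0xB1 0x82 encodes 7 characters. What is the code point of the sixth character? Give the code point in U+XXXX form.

Offset 0: leading byte 0xE2 = 11100010 → 3-byte char #1 = E2 82 AC.
Offset 3: leading byte 0xC8 = 11001000 → 2-byte char #2 = C8 99.
Offset 5: leading byte 0xE2 = 11100010 → 3-byte char #3 = E2 82 A1.
Offset 8: leading byte 0xD5 = 11010101 → 2-byte char #4 = D5 BF.
Offset 10: leading byte 0xE2 = 11100010 → 3-byte char #5 = E2 9A A0.
Offset 13: leading byte 0xF4 = 11110100 → 4-byte char #6 = F4 83 98 A3.
Leading byte 0xF4 = 11110100 matches 11110xxx → 4-byte sequence.
Byte 1: 0xF4 = 11110100, payload 100 (3 bits).
Byte 2: 0x83 = 10000011 (10xxxxxx ✓), payload 000011.
Byte 3: 0x98 = 10011000 (10xxxxxx ✓), payload 011000.
Byte 4: 0xA3 = 10100011 (10xxxxxx ✓), payload 100011.
Concatenate: 100000011011000100011 = 0x103623 (21 bits → U+103623).

U+103623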